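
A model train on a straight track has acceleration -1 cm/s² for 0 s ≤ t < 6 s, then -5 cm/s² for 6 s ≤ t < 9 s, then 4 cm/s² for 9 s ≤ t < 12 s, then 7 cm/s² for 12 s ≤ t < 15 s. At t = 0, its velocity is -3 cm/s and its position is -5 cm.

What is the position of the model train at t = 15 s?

On each constant-a segment, Δv = aΔt and Δx = v₀Δt + ½aΔt²; chain segment to segment.
0–6 s: v starts -3 cm/s; Δx = -3·6 + ½·-1·6² = -36 cm; v ends -9 cm/s.
6–9 s: v starts -9 cm/s; Δx = -9·3 + ½·-5·3² = -49.5 cm; v ends -24 cm/s.
9–12 s: v starts -24 cm/s; Δx = -24·3 + ½·4·3² = -54 cm; v ends -12 cm/s.
12–15 s: v starts -12 cm/s; Δx = -12·3 + ½·7·3² = -4.5 cm; v ends 9 cm/s.
x(15) = -5 + Σ Δx = -149 cm.

-149 cm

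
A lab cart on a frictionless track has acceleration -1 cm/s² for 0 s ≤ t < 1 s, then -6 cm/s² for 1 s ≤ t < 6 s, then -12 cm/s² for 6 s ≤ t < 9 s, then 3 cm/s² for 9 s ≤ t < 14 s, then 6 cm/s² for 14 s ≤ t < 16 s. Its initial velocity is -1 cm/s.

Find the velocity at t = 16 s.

Δv equals the area under the a-t graph; then v = v₀ + Δv.
0–1 s: -1 × 1 = -1 cm/s
1–6 s: -6 × 5 = -30 cm/s
6–9 s: -12 × 3 = -36 cm/s
9–14 s: 3 × 5 = 15 cm/s
14–16 s: 6 × 2 = 12 cm/s
Δv = -40 cm/s, so v(16) = -1 + (-40) = -41 cm/s.

-41 cm/s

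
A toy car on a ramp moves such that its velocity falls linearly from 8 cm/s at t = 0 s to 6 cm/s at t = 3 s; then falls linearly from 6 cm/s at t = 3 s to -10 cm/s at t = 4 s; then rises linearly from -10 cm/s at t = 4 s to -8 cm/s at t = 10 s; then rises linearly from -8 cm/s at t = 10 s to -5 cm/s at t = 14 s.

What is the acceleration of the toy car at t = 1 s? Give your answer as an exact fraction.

Acceleration is the slope of the v-t graph on 0–3 s: (6 − 8)/(3 − 0) = -2/3 cm/s².

-2/3 cm/s²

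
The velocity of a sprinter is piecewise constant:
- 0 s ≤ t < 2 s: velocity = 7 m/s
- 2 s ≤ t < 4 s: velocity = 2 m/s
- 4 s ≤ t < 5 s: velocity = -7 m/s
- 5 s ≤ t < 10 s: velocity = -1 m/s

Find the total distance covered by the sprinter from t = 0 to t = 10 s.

Total distance travelled is ∫|v| dt — sum the magnitudes of each area piece.
0–2 s: |7| × 2 = 14 m
2–4 s: |2| × 2 = 4 m
4–5 s: |-7| × 1 = 7 m
5–10 s: |-1| × 5 = 5 m
Total distance = 30 m

30 m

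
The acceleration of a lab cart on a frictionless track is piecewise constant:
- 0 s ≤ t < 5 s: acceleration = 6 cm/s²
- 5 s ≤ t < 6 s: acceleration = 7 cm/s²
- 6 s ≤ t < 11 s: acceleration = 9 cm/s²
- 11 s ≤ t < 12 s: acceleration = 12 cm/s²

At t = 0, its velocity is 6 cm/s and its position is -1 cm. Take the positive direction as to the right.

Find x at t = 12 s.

On each constant-a segment, Δv = aΔt and Δx = v₀Δt + ½aΔt²; chain segment to segment.
0–5 s: v starts 6 cm/s; Δx = 6·5 + ½·6·5² = 105 cm; v ends 36 cm/s.
5–6 s: v starts 36 cm/s; Δx = 36·1 + ½·7·1² = 39.5 cm; v ends 43 cm/s.
6–11 s: v starts 43 cm/s; Δx = 43·5 + ½·9·5² = 327.5 cm; v ends 88 cm/s.
11–12 s: v starts 88 cm/s; Δx = 88·1 + ½·12·1² = 94 cm; v ends 100 cm/s.
x(12) = -1 + Σ Δx = 565 cm.

565 cm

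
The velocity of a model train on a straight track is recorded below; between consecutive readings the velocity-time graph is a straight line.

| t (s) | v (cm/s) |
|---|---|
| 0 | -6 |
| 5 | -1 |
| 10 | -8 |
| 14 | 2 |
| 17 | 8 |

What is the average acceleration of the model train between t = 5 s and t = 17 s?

Average acceleration = Δv/Δt = (8 − -1)/(17 − 5) = 0.75 cm/s².

0.75 cm/s²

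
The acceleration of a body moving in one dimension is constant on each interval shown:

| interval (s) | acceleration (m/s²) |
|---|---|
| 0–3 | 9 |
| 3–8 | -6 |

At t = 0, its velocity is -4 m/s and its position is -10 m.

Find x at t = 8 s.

On each constant-a segment, Δv = aΔt and Δx = v₀Δt + ½aΔt²; chain segment to segment.
0–3 s: v starts -4 m/s; Δx = -4·3 + ½·9·3² = 28.5 m; v ends 23 m/s.
3–8 s: v starts 23 m/s; Δx = 23·5 + ½·-6·5² = 40 m; v ends -7 m/s.
x(8) = -10 + Σ Δx = 58.5 m.

58.5 m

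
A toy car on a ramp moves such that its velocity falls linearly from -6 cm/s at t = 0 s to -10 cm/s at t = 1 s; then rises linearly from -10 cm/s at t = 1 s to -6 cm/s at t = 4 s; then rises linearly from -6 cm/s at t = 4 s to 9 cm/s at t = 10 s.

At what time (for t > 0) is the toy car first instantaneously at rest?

v changes sign on 4–10 s (from -6 to 9); the graph is linear there, so v = 0 at t = 4 + (6)·(10 − 4)/(9 − -6) = 6.4 s.

t = 6.4 s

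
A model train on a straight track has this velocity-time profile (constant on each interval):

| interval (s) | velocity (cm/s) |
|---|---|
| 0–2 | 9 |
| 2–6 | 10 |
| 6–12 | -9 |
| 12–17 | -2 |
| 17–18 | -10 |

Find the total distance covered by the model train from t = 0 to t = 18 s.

Distance (not displacement) is the total path length: add the absolute areas under v-t.
0–2 s: |9| × 2 = 18 cm
2–6 s: |10| × 4 = 40 cm
6–12 s: |-9| × 6 = 54 cm
12–17 s: |-2| × 5 = 10 cm
17–18 s: |-10| × 1 = 10 cm
Total distance = 132 cm

132 cm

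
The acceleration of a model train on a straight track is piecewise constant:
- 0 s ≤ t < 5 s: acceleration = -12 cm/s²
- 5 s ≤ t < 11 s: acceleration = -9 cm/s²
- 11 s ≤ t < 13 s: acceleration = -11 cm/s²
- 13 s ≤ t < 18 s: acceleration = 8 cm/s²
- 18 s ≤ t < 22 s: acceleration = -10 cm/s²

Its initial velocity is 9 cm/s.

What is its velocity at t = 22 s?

-127 cm/s

Δv equals the area under the a-t graph; then v = v₀ + Δv.
0–5 s: -12 × 5 = -60 cm/s
5–11 s: -9 × 6 = -54 cm/s
11–13 s: -11 × 2 = -22 cm/s
13–18 s: 8 × 5 = 40 cm/s
18–22 s: -10 × 4 = -40 cm/s
Δv = -136 cm/s, so v(22) = 9 + (-136) = -127 cm/s.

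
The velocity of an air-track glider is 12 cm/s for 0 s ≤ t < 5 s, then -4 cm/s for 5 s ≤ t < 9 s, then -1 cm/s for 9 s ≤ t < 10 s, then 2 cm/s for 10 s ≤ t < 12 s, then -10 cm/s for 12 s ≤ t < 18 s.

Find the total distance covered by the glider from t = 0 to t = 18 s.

Distance (not displacement) is the total path length: add the absolute areas under v-t.
0–5 s: |12| × 5 = 60 cm
5–9 s: |-4| × 4 = 16 cm
9–10 s: |-1| × 1 = 1 cm
10–12 s: |2| × 2 = 4 cm
12–18 s: |-10| × 6 = 60 cm
Total distance = 141 cm

141 cm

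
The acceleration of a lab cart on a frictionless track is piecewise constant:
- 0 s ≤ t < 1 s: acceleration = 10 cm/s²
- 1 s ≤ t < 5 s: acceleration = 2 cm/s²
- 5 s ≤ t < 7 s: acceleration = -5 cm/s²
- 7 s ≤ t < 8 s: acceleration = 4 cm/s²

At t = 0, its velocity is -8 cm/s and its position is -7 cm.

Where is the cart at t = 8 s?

On each constant-a segment, Δv = aΔt and Δx = v₀Δt + ½aΔt²; chain segment to segment.
0–1 s: v starts -8 cm/s; Δx = -8·1 + ½·10·1² = -3 cm; v ends 2 cm/s.
1–5 s: v starts 2 cm/s; Δx = 2·4 + ½·2·4² = 24 cm; v ends 10 cm/s.
5–7 s: v starts 10 cm/s; Δx = 10·2 + ½·-5·2² = 10 cm; v ends 0 cm/s.
7–8 s: v starts 0 cm/s; Δx = 0·1 + ½·4·1² = 2 cm; v ends 4 cm/s.
x(8) = -7 + Σ Δx = 26 cm.

26 cm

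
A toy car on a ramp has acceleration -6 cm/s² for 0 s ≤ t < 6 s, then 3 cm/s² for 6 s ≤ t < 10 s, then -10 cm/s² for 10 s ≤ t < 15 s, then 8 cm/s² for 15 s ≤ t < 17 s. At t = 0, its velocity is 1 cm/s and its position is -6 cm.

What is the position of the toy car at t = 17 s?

On each constant-a segment, Δv = aΔt and Δx = v₀Δt + ½aΔt²; chain segment to segment.
0–6 s: v starts 1 cm/s; Δx = 1·6 + ½·-6·6² = -102 cm; v ends -35 cm/s.
6–10 s: v starts -35 cm/s; Δx = -35·4 + ½·3·4² = -116 cm; v ends -23 cm/s.
10–15 s: v starts -23 cm/s; Δx = -23·5 + ½·-10·5² = -240 cm; v ends -73 cm/s.
15–17 s: v starts -73 cm/s; Δx = -73·2 + ½·8·2² = -130 cm; v ends -57 cm/s.
x(17) = -6 + Σ Δx = -594 cm.

-594 cm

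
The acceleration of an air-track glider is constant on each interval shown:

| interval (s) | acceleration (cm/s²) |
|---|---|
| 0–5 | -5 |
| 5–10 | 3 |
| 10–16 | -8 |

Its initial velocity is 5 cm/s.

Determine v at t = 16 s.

-53 cm/s

Δv equals the area under the a-t graph; then v = v₀ + Δv.
0–5 s: -5 × 5 = -25 cm/s
5–10 s: 3 × 5 = 15 cm/s
10–16 s: -8 × 6 = -48 cm/s
Δv = -58 cm/s, so v(16) = 5 + (-58) = -53 cm/s.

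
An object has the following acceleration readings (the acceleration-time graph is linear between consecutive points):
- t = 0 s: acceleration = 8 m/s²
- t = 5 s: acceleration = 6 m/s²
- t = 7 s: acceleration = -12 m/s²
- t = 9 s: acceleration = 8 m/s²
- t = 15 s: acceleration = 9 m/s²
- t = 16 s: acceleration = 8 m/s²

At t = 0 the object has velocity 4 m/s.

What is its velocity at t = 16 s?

88.5 m/s

Δv equals the area under the a-t graph; then v = v₀ + Δv.
0–5 s: ½(8 + 6)(5) = 35 m/s
5–7 s: ½(6 + -12)(2) = -6 m/s
7–9 s: ½(-12 + 8)(2) = -4 m/s
9–15 s: ½(8 + 9)(6) = 51 m/s
15–16 s: ½(9 + 8)(1) = 8.5 m/s
Δv = 84.5 m/s, so v(16) = 4 + (84.5) = 88.5 m/s.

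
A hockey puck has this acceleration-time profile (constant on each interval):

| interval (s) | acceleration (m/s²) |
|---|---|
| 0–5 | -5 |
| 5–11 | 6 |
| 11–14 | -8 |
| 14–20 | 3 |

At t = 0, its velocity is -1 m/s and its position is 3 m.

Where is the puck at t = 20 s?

-148.5 m

On each constant-a segment, Δv = aΔt and Δx = v₀Δt + ½aΔt²; chain segment to segment.
0–5 s: v starts -1 m/s; Δx = -1·5 + ½·-5·5² = -67.5 m; v ends -26 m/s.
5–11 s: v starts -26 m/s; Δx = -26·6 + ½·6·6² = -48 m; v ends 10 m/s.
11–14 s: v starts 10 m/s; Δx = 10·3 + ½·-8·3² = -6 m; v ends -14 m/s.
14–20 s: v starts -14 m/s; Δx = -14·6 + ½·3·6² = -30 m; v ends 4 m/s.
x(20) = 3 + Σ Δx = -148.5 m.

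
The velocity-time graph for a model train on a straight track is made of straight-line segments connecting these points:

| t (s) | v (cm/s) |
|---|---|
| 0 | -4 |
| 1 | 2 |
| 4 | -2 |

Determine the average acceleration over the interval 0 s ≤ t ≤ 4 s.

0.5 cm/s²

Average acceleration = Δv/Δt = (-2 − -4)/(4 − 0) = 0.5 cm/s².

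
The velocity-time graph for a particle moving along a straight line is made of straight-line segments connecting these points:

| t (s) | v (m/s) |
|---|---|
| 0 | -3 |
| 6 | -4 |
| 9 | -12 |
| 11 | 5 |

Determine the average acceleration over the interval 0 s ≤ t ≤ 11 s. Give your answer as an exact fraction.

8/11 m/s²

Average acceleration = Δv/Δt = (5 − -3)/(11 − 0) = 8/11 m/s².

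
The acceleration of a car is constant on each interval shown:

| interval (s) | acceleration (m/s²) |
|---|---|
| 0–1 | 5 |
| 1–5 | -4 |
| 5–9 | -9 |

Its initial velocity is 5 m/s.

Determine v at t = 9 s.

Δv equals the area under the a-t graph; then v = v₀ + Δv.
0–1 s: 5 × 1 = 5 m/s
1–5 s: -4 × 4 = -16 m/s
5–9 s: -9 × 4 = -36 m/s
Δv = -47 m/s, so v(9) = 5 + (-47) = -42 m/s.

-42 m/s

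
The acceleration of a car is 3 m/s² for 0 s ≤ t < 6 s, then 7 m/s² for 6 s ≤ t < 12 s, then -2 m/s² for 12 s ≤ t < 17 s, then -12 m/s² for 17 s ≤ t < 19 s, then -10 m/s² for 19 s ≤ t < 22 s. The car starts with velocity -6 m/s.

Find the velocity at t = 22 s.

-10 m/s

Δv equals the area under the a-t graph; then v = v₀ + Δv.
0–6 s: 3 × 6 = 18 m/s
6–12 s: 7 × 6 = 42 m/s
12–17 s: -2 × 5 = -10 m/s
17–19 s: -12 × 2 = -24 m/s
19–22 s: -10 × 3 = -30 m/s
Δv = -4 m/s, so v(22) = -6 + (-4) = -10 m/s.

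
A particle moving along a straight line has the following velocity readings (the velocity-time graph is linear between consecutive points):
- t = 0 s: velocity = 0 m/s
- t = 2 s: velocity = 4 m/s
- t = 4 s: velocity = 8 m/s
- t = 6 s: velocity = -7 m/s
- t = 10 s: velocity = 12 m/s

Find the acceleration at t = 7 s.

4.75 m/s²

Acceleration is the slope of the v-t graph on 6–10 s: (12 − -7)/(10 − 6) = 4.75 m/s².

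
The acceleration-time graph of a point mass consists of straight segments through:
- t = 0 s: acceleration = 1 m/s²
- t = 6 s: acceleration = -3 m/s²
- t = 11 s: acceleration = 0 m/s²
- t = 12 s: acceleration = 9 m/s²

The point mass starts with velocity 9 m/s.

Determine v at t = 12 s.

Δv equals the area under the a-t graph; then v = v₀ + Δv.
0–6 s: ½(1 + -3)(6) = -6 m/s
6–11 s: ½(-3 + 0)(5) = -7.5 m/s
11–12 s: ½(0 + 9)(1) = 4.5 m/s
Δv = -9 m/s, so v(12) = 9 + (-9) = 0 m/s.

0 m/s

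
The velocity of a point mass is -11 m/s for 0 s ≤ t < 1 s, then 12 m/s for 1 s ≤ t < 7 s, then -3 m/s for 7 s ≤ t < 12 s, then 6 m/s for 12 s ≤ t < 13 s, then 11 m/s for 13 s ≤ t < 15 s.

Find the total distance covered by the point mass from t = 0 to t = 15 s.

Total distance travelled is ∫|v| dt — sum the magnitudes of each area piece.
0–1 s: |-11| × 1 = 11 m
1–7 s: |12| × 6 = 72 m
7–12 s: |-3| × 5 = 15 m
12–13 s: |6| × 1 = 6 m
13–15 s: |11| × 2 = 22 m
Total distance = 126 m

126 m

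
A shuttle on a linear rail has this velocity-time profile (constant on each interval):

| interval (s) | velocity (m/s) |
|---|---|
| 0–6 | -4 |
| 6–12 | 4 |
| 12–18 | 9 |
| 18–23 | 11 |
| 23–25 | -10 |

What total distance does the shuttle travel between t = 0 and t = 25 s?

Distance (not displacement) is the total path length: add the absolute areas under v-t.
0–6 s: |-4| × 6 = 24 m
6–12 s: |4| × 6 = 24 m
12–18 s: |9| × 6 = 54 m
18–23 s: |11| × 5 = 55 m
23–25 s: |-10| × 2 = 20 m
Total distance = 177 m

177 m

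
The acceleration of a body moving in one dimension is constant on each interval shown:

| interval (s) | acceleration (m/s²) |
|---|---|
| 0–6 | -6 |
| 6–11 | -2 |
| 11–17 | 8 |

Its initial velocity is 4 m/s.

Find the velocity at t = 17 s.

6 m/s

Δv equals the area under the a-t graph; then v = v₀ + Δv.
0–6 s: -6 × 6 = -36 m/s
6–11 s: -2 × 5 = -10 m/s
11–17 s: 8 × 6 = 48 m/s
Δv = 2 m/s, so v(17) = 4 + (2) = 6 m/s.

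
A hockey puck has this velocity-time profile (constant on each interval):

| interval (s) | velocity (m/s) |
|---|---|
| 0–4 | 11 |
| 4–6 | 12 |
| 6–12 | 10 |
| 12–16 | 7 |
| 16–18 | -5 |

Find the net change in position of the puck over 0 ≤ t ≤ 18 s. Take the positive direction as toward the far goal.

Net displacement equals the area under the velocity-time graph (areas below the axis count negative).
0–4 s: 11 × 4 = 44 m
4–6 s: 12 × 2 = 24 m
6–12 s: 10 × 6 = 60 m
12–16 s: 7 × 4 = 28 m
16–18 s: -5 × 2 = -10 m
Net displacement = 146 m

146 m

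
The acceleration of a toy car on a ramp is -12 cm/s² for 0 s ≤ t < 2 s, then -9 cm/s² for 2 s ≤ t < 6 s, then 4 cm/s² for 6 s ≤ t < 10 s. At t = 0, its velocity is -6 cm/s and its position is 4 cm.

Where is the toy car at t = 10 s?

On each constant-a segment, Δv = aΔt and Δx = v₀Δt + ½aΔt²; chain segment to segment.
0–2 s: v starts -6 cm/s; Δx = -6·2 + ½·-12·2² = -36 cm; v ends -30 cm/s.
2–6 s: v starts -30 cm/s; Δx = -30·4 + ½·-9·4² = -192 cm; v ends -66 cm/s.
6–10 s: v starts -66 cm/s; Δx = -66·4 + ½·4·4² = -232 cm; v ends -50 cm/s.
x(10) = 4 + Σ Δx = -456 cm.

-456 cm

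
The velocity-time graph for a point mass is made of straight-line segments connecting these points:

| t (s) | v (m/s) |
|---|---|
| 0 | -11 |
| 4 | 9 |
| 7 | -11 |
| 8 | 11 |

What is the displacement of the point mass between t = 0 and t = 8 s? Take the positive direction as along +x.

Displacement is the signed area under the v-t curve.
0–4 s: ½(-11 + 9)(4) = -4 m
4–7 s: ½(9 + -11)(3) = -3 m
7–8 s: ½(-11 + 11)(1) = 0 m
Net displacement = -7 m

-7 m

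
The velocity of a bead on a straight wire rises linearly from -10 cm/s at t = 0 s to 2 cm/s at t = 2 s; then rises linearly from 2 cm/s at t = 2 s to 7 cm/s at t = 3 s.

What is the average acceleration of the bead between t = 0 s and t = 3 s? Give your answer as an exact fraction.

17/3 cm/s²

Average acceleration = Δv/Δt = (7 − -10)/(3 − 0) = 17/3 cm/s².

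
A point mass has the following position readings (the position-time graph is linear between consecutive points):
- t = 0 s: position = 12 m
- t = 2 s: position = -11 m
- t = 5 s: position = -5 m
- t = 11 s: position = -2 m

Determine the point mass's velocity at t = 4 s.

Velocity is the slope of the x-t graph on 2–5 s: (-5 − -11)/(5 − 2) = 2 m/s.

2 m/s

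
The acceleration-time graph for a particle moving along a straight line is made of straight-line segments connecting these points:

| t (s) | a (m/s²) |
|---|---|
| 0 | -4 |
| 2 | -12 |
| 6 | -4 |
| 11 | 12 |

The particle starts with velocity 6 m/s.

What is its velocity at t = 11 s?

-22 m/s

Δv equals the area under the a-t graph; then v = v₀ + Δv.
0–2 s: ½(-4 + -12)(2) = -16 m/s
2–6 s: ½(-12 + -4)(4) = -32 m/s
6–11 s: ½(-4 + 12)(5) = 20 m/s
Δv = -28 m/s, so v(11) = 6 + (-28) = -22 m/s.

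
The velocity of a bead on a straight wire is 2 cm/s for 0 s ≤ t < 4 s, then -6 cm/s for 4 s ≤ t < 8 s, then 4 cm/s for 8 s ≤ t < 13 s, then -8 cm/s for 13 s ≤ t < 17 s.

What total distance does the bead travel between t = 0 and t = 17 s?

Distance (not displacement) is the total path length: add the absolute areas under v-t.
0–4 s: |2| × 4 = 8 cm
4–8 s: |-6| × 4 = 24 cm
8–13 s: |4| × 5 = 20 cm
13–17 s: |-8| × 4 = 32 cm
Total distance = 84 cm

84 cm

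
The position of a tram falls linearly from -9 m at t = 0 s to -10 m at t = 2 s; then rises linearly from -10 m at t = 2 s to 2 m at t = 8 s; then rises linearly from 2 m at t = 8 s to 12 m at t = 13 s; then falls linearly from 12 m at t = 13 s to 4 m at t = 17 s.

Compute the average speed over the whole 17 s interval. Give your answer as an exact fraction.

Average speed = (total path length)/(elapsed time); on a piecewise-linear x-t graph the path length is Σ|Δx|.
0–2 s: |Δx| = |-10 − -9| = 1 m
2–8 s: |Δx| = |2 − -10| = 12 m
8–13 s: |Δx| = |12 − 2| = 10 m
13–17 s: |Δx| = |4 − 12| = 8 m
Total path = 31 m; average speed = 31/17 = 31/17 m/s.

31/17 m/s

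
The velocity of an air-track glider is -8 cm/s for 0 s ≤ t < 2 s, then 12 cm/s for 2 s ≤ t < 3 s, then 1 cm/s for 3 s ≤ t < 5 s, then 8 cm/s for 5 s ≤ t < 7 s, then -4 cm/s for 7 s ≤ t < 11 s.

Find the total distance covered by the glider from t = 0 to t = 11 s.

62 cm

Distance (not displacement) is the total path length: add the absolute areas under v-t.
0–2 s: |-8| × 2 = 16 cm
2–3 s: |12| × 1 = 12 cm
3–5 s: |1| × 2 = 2 cm
5–7 s: |8| × 2 = 16 cm
7–11 s: |-4| × 4 = 16 cm
Total distance = 62 cm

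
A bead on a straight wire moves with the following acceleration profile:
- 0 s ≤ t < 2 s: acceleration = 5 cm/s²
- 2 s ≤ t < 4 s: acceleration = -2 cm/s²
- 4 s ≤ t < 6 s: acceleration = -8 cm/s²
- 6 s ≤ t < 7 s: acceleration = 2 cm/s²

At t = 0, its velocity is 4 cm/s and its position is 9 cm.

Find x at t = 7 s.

50 cm

On each constant-a segment, Δv = aΔt and Δx = v₀Δt + ½aΔt²; chain segment to segment.
0–2 s: v starts 4 cm/s; Δx = 4·2 + ½·5·2² = 18 cm; v ends 14 cm/s.
2–4 s: v starts 14 cm/s; Δx = 14·2 + ½·-2·2² = 24 cm; v ends 10 cm/s.
4–6 s: v starts 10 cm/s; Δx = 10·2 + ½·-8·2² = 4 cm; v ends -6 cm/s.
6–7 s: v starts -6 cm/s; Δx = -6·1 + ½·2·1² = -5 cm; v ends -4 cm/s.
x(7) = 9 + Σ Δx = 50 cm.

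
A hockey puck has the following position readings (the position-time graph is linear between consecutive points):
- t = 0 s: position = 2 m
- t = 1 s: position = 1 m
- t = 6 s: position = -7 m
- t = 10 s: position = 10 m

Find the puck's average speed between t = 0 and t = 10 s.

2.6 m/s

Average speed = (total path length)/(elapsed time); on a piecewise-linear x-t graph the path length is Σ|Δx|.
0–1 s: |Δx| = |1 − 2| = 1 m
1–6 s: |Δx| = |-7 − 1| = 8 m
6–10 s: |Δx| = |10 − -7| = 17 m
Total path = 26 m; average speed = 26/10 = 2.6 m/s.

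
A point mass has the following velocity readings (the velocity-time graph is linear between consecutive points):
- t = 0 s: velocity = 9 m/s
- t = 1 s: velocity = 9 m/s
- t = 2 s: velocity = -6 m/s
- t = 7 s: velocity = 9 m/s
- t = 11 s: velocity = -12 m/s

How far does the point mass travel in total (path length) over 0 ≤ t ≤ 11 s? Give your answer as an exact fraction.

1884/35 m

Distance (not displacement) is the total path length: add the absolute areas under v-t.
0–1 s: |9| × 1 = 9 m
1–2 s: v = 0 at t = 1.6 s; triangle areas 2.7 + 1.2 = 3.9 m
2–7 s: v = 0 at t = 4 s; triangle areas 6 + 13.5 = 19.5 m
7–11 s: v = 0 at t = 61/7 s; triangle areas 54/7 + 96/7 = 150/7 m
Total distance = 1884/35 m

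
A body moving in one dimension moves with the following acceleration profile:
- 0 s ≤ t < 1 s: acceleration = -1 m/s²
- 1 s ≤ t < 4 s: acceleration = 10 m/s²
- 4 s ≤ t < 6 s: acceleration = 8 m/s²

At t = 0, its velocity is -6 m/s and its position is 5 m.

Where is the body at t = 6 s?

On each constant-a segment, Δv = aΔt and Δx = v₀Δt + ½aΔt²; chain segment to segment.
0–1 s: v starts -6 m/s; Δx = -6·1 + ½·-1·1² = -6.5 m; v ends -7 m/s.
1–4 s: v starts -7 m/s; Δx = -7·3 + ½·10·3² = 24 m; v ends 23 m/s.
4–6 s: v starts 23 m/s; Δx = 23·2 + ½·8·2² = 62 m; v ends 39 m/s.
x(6) = 5 + Σ Δx = 84.5 m.

84.5 m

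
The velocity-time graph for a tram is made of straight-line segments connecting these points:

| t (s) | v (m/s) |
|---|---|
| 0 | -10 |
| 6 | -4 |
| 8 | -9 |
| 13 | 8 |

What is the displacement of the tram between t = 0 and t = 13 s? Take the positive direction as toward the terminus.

-57.5 m

Displacement is the signed area under the v-t curve.
0–6 s: ½(-10 + -4)(6) = -42 m
6–8 s: ½(-4 + -9)(2) = -13 m
8–13 s: ½(-9 + 8)(5) = -2.5 m
Net displacement = -57.5 m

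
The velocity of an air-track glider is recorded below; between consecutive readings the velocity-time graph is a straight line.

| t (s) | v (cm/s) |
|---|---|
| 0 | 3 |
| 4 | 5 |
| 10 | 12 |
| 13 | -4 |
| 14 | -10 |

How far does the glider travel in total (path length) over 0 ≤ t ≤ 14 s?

Total distance travelled is ∫|v| dt — sum the magnitudes of each area piece.
0–4 s: |½(3 + 5)(4)| = 16 cm
4–10 s: |½(5 + 12)(6)| = 51 cm
10–13 s: v = 0 at t = 12.25 s; triangle areas 13.5 + 1.5 = 15 cm
13–14 s: |½(-4 + -10)(1)| = 7 cm
Total distance = 89 cm

89 cm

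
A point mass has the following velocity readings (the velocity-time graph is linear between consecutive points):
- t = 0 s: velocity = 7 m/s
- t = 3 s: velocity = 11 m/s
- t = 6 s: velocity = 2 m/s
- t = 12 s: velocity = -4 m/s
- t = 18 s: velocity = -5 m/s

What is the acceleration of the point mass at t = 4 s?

-3 m/s²

Acceleration is the slope of the v-t graph on 3–6 s: (2 − 11)/(6 − 3) = -3 m/s².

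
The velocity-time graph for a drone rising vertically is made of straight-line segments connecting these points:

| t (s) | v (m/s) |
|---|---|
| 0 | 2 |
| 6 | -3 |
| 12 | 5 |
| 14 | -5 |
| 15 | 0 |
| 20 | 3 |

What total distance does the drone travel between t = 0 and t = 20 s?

Total distance travelled is ∫|v| dt — sum the magnitudes of each area piece.
0–6 s: v = 0 at t = 2.4 s; triangle areas 2.4 + 5.4 = 7.8 m
6–12 s: v = 0 at t = 8.25 s; triangle areas 3.375 + 9.375 = 12.75 m
12–14 s: v = 0 at t = 13 s; triangle areas 2.5 + 2.5 = 5 m
14–15 s: |½(-5 + 0)(1)| = 2.5 m
15–20 s: |½(0 + 3)(5)| = 7.5 m
Total distance = 35.55 m

35.55 m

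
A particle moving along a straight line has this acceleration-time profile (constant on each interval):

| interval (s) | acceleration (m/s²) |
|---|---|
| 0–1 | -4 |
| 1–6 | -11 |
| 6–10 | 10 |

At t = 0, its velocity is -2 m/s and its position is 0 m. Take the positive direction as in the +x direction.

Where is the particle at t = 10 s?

On each constant-a segment, Δv = aΔt and Δx = v₀Δt + ½aΔt²; chain segment to segment.
0–1 s: v starts -2 m/s; Δx = -2·1 + ½·-4·1² = -4 m; v ends -6 m/s.
1–6 s: v starts -6 m/s; Δx = -6·5 + ½·-11·5² = -167.5 m; v ends -61 m/s.
6–10 s: v starts -61 m/s; Δx = -61·4 + ½·10·4² = -164 m; v ends -21 m/s.
x(10) = 0 + Σ Δx = -335.5 m.

-335.5 m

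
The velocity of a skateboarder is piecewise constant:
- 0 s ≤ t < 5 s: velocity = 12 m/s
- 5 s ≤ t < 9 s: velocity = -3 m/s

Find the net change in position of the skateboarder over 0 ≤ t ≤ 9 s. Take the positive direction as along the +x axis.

48 m

Net displacement equals the area under the velocity-time graph (areas below the axis count negative).
0–5 s: 12 × 5 = 60 m
5–9 s: -3 × 4 = -12 m
Net displacement = 48 m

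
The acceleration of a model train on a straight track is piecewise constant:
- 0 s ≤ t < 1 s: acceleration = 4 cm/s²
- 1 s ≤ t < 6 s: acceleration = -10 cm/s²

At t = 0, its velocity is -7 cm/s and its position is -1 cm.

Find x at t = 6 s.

-146 cm

On each constant-a segment, Δv = aΔt and Δx = v₀Δt + ½aΔt²; chain segment to segment.
0–1 s: v starts -7 cm/s; Δx = -7·1 + ½·4·1² = -5 cm; v ends -3 cm/s.
1–6 s: v starts -3 cm/s; Δx = -3·5 + ½·-10·5² = -140 cm; v ends -53 cm/s.
x(6) = -1 + Σ Δx = -146 cm.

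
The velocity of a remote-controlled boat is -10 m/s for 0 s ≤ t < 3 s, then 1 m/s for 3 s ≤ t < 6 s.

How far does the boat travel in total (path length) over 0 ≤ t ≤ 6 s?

33 m

Total distance travelled is ∫|v| dt — sum the magnitudes of each area piece.
0–3 s: |-10| × 3 = 30 m
3–6 s: |1| × 3 = 3 m
Total distance = 33 m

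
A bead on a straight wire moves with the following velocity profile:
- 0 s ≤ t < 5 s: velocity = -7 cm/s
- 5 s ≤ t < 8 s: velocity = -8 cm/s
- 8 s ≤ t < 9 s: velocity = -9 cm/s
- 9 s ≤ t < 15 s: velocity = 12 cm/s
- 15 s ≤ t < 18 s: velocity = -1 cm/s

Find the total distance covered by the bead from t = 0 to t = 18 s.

Total distance travelled is ∫|v| dt — sum the magnitudes of each area piece.
0–5 s: |-7| × 5 = 35 cm
5–8 s: |-8| × 3 = 24 cm
8–9 s: |-9| × 1 = 9 cm
9–15 s: |12| × 6 = 72 cm
15–18 s: |-1| × 3 = 3 cm
Total distance = 143 cm

143 cm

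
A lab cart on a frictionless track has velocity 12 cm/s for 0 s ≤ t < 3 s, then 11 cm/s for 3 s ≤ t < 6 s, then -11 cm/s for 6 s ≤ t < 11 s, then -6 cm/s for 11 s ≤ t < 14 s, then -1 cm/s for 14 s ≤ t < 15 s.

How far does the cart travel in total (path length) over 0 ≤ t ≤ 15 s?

Total distance travelled is ∫|v| dt — sum the magnitudes of each area piece.
0–3 s: |12| × 3 = 36 cm
3–6 s: |11| × 3 = 33 cm
6–11 s: |-11| × 5 = 55 cm
11–14 s: |-6| × 3 = 18 cm
14–15 s: |-1| × 1 = 1 cm
Total distance = 143 cm

143 cm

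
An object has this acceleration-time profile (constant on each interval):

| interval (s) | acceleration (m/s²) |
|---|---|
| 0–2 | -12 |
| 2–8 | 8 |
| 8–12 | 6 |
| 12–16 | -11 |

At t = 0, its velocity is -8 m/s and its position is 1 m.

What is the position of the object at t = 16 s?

97 m

On each constant-a segment, Δv = aΔt and Δx = v₀Δt + ½aΔt²; chain segment to segment.
0–2 s: v starts -8 m/s; Δx = -8·2 + ½·-12·2² = -40 m; v ends -32 m/s.
2–8 s: v starts -32 m/s; Δx = -32·6 + ½·8·6² = -48 m; v ends 16 m/s.
8–12 s: v starts 16 m/s; Δx = 16·4 + ½·6·4² = 112 m; v ends 40 m/s.
12–16 s: v starts 40 m/s; Δx = 40·4 + ½·-11·4² = 72 m; v ends -4 m/s.
x(16) = 1 + Σ Δx = 97 m.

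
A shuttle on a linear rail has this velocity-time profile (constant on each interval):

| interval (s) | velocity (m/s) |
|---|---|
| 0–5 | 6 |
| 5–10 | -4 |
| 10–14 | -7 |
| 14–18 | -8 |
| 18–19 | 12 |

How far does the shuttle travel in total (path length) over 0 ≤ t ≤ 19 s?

Distance (not displacement) is the total path length: add the absolute areas under v-t.
0–5 s: |6| × 5 = 30 m
5–10 s: |-4| × 5 = 20 m
10–14 s: |-7| × 4 = 28 m
14–18 s: |-8| × 4 = 32 m
18–19 s: |12| × 1 = 12 m
Total distance = 122 m

122 m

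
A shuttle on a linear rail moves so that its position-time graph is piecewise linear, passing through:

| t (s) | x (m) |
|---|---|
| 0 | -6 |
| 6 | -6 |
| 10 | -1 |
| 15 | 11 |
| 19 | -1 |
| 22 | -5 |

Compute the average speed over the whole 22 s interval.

1.5 m/s

Average speed = (total path length)/(elapsed time); on a piecewise-linear x-t graph the path length is Σ|Δx|.
0–6 s: |Δx| = |-6 − -6| = 0 m
6–10 s: |Δx| = |-1 − -6| = 5 m
10–15 s: |Δx| = |11 − -1| = 12 m
15–19 s: |Δx| = |-1 − 11| = 12 m
19–22 s: |Δx| = |-5 − -1| = 4 m
Total path = 33 m; average speed = 33/22 = 1.5 m/s.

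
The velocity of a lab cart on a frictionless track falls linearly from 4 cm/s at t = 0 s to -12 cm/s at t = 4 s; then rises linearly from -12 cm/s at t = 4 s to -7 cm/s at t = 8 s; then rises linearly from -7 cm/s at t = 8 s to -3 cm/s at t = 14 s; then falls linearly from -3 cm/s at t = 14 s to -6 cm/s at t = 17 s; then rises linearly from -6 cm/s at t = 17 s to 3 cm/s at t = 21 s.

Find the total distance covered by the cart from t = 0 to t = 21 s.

111.5 cm

Total distance travelled is ∫|v| dt — sum the magnitudes of each area piece.
0–4 s: v = 0 at t = 1 s; triangle areas 2 + 18 = 20 cm
4–8 s: |½(-12 + -7)(4)| = 38 cm
8–14 s: |½(-7 + -3)(6)| = 30 cm
14–17 s: |½(-3 + -6)(3)| = 13.5 cm
17–21 s: v = 0 at t = 59/3 s; triangle areas 8 + 2 = 10 cm
Total distance = 111.5 cm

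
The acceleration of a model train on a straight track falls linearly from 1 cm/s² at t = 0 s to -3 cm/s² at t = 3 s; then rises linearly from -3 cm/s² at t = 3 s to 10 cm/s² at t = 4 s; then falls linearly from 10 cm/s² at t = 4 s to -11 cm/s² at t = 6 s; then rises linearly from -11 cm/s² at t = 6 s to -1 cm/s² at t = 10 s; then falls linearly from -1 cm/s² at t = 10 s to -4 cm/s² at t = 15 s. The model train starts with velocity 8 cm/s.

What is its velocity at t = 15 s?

Δv equals the area under the a-t graph; then v = v₀ + Δv.
0–3 s: ½(1 + -3)(3) = -3 cm/s
3–4 s: ½(-3 + 10)(1) = 3.5 cm/s
4–6 s: ½(10 + -11)(2) = -1 cm/s
6–10 s: ½(-11 + -1)(4) = -24 cm/s
10–15 s: ½(-1 + -4)(5) = -12.5 cm/s
Δv = -37 cm/s, so v(15) = 8 + (-37) = -29 cm/s.

-29 cm/s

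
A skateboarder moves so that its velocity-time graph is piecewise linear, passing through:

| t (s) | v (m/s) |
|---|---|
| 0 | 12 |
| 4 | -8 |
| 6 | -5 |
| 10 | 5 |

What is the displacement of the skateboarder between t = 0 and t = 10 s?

-5 m

Net displacement equals the area under the velocity-time graph (areas below the axis count negative).
0–4 s: ½(12 + -8)(4) = 8 m
4–6 s: ½(-8 + -5)(2) = -13 m
6–10 s: ½(-5 + 5)(4) = 0 m
Net displacement = -5 m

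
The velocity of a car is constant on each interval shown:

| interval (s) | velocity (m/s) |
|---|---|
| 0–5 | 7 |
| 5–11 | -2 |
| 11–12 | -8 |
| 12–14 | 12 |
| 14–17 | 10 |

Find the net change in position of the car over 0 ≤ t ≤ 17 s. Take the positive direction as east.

Net displacement equals the area under the velocity-time graph (areas below the axis count negative).
0–5 s: 7 × 5 = 35 m
5–11 s: -2 × 6 = -12 m
11–12 s: -8 × 1 = -8 m
12–14 s: 12 × 2 = 24 m
14–17 s: 10 × 3 = 30 m
Net displacement = 69 m

69 m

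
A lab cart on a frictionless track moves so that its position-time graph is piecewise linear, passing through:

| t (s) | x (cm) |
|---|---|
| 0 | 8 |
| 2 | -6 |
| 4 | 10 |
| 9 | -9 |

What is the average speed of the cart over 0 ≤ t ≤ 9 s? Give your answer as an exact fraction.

49/9 cm/s

Average speed = (total path length)/(elapsed time); on a piecewise-linear x-t graph the path length is Σ|Δx|.
0–2 s: |Δx| = |-6 − 8| = 14 cm
2–4 s: |Δx| = |10 − -6| = 16 cm
4–9 s: |Δx| = |-9 − 10| = 19 cm
Total path = 49 cm; average speed = 49/9 = 49/9 cm/s.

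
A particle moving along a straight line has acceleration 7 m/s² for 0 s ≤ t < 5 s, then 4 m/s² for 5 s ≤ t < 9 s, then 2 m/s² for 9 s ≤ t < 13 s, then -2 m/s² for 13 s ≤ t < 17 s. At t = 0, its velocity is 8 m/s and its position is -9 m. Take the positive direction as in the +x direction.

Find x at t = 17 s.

On each constant-a segment, Δv = aΔt and Δx = v₀Δt + ½aΔt²; chain segment to segment.
0–5 s: v starts 8 m/s; Δx = 8·5 + ½·7·5² = 127.5 m; v ends 43 m/s.
5–9 s: v starts 43 m/s; Δx = 43·4 + ½·4·4² = 204 m; v ends 59 m/s.
9–13 s: v starts 59 m/s; Δx = 59·4 + ½·2·4² = 252 m; v ends 67 m/s.
13–17 s: v starts 67 m/s; Δx = 67·4 + ½·-2·4² = 252 m; v ends 59 m/s.
x(17) = -9 + Σ Δx = 826.5 m.

826.5 m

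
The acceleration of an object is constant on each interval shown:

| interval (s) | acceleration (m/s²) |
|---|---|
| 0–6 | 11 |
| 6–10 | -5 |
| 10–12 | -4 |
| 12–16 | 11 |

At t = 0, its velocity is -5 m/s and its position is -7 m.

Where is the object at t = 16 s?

659 m

On each constant-a segment, Δv = aΔt and Δx = v₀Δt + ½aΔt²; chain segment to segment.
0–6 s: v starts -5 m/s; Δx = -5·6 + ½·11·6² = 168 m; v ends 61 m/s.
6–10 s: v starts 61 m/s; Δx = 61·4 + ½·-5·4² = 204 m; v ends 41 m/s.
10–12 s: v starts 41 m/s; Δx = 41·2 + ½·-4·2² = 74 m; v ends 33 m/s.
12–16 s: v starts 33 m/s; Δx = 33·4 + ½·11·4² = 220 m; v ends 77 m/s.
x(16) = -7 + Σ Δx = 659 m.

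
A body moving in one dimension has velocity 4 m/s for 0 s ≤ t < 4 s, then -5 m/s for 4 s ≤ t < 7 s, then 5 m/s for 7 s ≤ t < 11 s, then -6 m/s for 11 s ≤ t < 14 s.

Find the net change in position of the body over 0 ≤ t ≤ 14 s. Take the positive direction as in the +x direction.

3 m

Net displacement equals the area under the velocity-time graph (areas below the axis count negative).
0–4 s: 4 × 4 = 16 m
4–7 s: -5 × 3 = -15 m
7–11 s: 5 × 4 = 20 m
11–14 s: -6 × 3 = -18 m
Net displacement = 3 m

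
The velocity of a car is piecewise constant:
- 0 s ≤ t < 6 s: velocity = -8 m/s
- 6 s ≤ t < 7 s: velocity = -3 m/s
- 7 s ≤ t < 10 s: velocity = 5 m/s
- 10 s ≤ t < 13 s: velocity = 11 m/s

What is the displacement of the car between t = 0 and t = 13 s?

-3 m

Net displacement equals the area under the velocity-time graph (areas below the axis count negative).
0–6 s: -8 × 6 = -48 m
6–7 s: -3 × 1 = -3 m
7–10 s: 5 × 3 = 15 m
10–13 s: 11 × 3 = 33 m
Net displacement = -3 m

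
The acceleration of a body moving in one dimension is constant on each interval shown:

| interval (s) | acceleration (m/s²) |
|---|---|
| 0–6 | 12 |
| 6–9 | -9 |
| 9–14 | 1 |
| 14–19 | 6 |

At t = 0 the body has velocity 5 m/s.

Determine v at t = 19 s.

85 m/s

Δv equals the area under the a-t graph; then v = v₀ + Δv.
0–6 s: 12 × 6 = 72 m/s
6–9 s: -9 × 3 = -27 m/s
9–14 s: 1 × 5 = 5 m/s
14–19 s: 6 × 5 = 30 m/s
Δv = 80 m/s, so v(19) = 5 + (80) = 85 m/s.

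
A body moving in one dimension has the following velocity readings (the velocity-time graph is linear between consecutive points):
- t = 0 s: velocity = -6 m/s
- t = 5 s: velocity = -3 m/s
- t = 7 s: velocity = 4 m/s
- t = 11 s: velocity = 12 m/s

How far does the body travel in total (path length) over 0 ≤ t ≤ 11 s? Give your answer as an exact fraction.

Total distance travelled is ∫|v| dt — sum the magnitudes of each area piece.
0–5 s: |½(-6 + -3)(5)| = 22.5 m
5–7 s: v = 0 at t = 41/7 s; triangle areas 9/7 + 16/7 = 25/7 m
7–11 s: |½(4 + 12)(4)| = 32 m
Total distance = 813/14 m

813/14 m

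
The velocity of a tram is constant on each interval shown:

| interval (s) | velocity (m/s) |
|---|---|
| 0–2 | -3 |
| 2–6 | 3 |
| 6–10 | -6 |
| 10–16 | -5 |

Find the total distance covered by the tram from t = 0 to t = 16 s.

Distance (not displacement) is the total path length: add the absolute areas under v-t.
0–2 s: |-3| × 2 = 6 m
2–6 s: |3| × 4 = 12 m
6–10 s: |-6| × 4 = 24 m
10–16 s: |-5| × 6 = 30 m
Total distance = 72 m

72 m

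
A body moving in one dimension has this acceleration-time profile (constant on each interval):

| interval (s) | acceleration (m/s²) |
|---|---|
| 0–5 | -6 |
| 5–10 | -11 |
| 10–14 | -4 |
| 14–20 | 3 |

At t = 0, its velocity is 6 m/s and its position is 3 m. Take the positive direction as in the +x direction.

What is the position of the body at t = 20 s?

On each constant-a segment, Δv = aΔt and Δx = v₀Δt + ½aΔt²; chain segment to segment.
0–5 s: v starts 6 m/s; Δx = 6·5 + ½·-6·5² = -45 m; v ends -24 m/s.
5–10 s: v starts -24 m/s; Δx = -24·5 + ½·-11·5² = -257.5 m; v ends -79 m/s.
10–14 s: v starts -79 m/s; Δx = -79·4 + ½·-4·4² = -348 m; v ends -95 m/s.
14–20 s: v starts -95 m/s; Δx = -95·6 + ½·3·6² = -516 m; v ends -77 m/s.
x(20) = 3 + Σ Δx = -1163.5 m.

-1163.5 m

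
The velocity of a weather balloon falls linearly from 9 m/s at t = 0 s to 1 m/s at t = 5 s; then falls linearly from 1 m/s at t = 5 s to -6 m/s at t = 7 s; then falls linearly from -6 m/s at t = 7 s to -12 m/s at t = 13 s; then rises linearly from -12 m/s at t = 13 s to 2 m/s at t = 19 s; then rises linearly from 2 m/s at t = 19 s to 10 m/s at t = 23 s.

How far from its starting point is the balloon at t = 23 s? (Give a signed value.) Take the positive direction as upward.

-40 m

Net displacement equals the area under the velocity-time graph (areas below the axis count negative).
0–5 s: ½(9 + 1)(5) = 25 m
5–7 s: ½(1 + -6)(2) = -5 m
7–13 s: ½(-6 + -12)(6) = -54 m
13–19 s: ½(-12 + 2)(6) = -30 m
19–23 s: ½(2 + 10)(4) = 24 m
Net displacement = -40 m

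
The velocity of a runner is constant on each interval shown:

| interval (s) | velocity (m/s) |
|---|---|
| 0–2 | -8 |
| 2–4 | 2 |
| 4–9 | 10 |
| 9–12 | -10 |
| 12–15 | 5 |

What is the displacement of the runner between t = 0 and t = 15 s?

Net displacement equals the area under the velocity-time graph (areas below the axis count negative).
0–2 s: -8 × 2 = -16 m
2–4 s: 2 × 2 = 4 m
4–9 s: 10 × 5 = 50 m
9–12 s: -10 × 3 = -30 m
12–15 s: 5 × 3 = 15 m
Net displacement = 23 m

23 m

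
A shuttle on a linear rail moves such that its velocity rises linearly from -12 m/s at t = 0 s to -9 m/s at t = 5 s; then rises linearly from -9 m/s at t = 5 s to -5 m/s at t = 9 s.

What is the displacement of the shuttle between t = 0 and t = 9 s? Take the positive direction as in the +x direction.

Net displacement equals the area under the velocity-time graph (areas below the axis count negative).
0–5 s: ½(-12 + -9)(5) = -52.5 m
5–9 s: ½(-9 + -5)(4) = -28 m
Net displacement = -80.5 m

-80.5 m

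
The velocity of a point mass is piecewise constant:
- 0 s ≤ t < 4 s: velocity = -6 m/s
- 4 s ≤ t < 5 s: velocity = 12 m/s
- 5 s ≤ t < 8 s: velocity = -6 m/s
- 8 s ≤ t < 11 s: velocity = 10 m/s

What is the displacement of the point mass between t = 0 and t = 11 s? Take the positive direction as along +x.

0 m

Net displacement equals the area under the velocity-time graph (areas below the axis count negative).
0–4 s: -6 × 4 = -24 m
4–5 s: 12 × 1 = 12 m
5–8 s: -6 × 3 = -18 m
8–11 s: 10 × 3 = 30 m
Net displacement = 0 m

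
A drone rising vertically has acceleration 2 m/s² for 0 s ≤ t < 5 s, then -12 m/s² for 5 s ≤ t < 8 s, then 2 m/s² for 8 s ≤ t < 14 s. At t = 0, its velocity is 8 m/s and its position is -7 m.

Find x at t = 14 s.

On each constant-a segment, Δv = aΔt and Δx = v₀Δt + ½aΔt²; chain segment to segment.
0–5 s: v starts 8 m/s; Δx = 8·5 + ½·2·5² = 65 m; v ends 18 m/s.
5–8 s: v starts 18 m/s; Δx = 18·3 + ½·-12·3² = 0 m; v ends -18 m/s.
8–14 s: v starts -18 m/s; Δx = -18·6 + ½·2·6² = -72 m; v ends -6 m/s.
x(14) = -7 + Σ Δx = -14 m.

-14 m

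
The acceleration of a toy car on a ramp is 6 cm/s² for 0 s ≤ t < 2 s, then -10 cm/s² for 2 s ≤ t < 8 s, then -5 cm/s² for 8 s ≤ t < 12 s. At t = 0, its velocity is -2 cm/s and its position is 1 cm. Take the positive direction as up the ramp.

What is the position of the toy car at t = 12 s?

-351 cm

On each constant-a segment, Δv = aΔt and Δx = v₀Δt + ½aΔt²; chain segment to segment.
0–2 s: v starts -2 cm/s; Δx = -2·2 + ½·6·2² = 8 cm; v ends 10 cm/s.
2–8 s: v starts 10 cm/s; Δx = 10·6 + ½·-10·6² = -120 cm; v ends -50 cm/s.
8–12 s: v starts -50 cm/s; Δx = -50·4 + ½·-5·4² = -240 cm; v ends -70 cm/s.
x(12) = 1 + Σ Δx = -351 cm.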